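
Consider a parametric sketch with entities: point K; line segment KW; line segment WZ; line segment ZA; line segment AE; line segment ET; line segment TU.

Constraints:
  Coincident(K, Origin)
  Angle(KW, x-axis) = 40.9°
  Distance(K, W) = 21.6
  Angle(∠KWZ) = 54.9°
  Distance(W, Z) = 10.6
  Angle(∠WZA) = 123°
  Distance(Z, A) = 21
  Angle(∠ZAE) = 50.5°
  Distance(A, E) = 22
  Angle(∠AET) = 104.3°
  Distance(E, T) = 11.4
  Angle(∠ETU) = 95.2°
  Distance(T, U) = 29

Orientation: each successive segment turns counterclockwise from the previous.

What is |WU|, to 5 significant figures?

27.023

K is at the origin; KW runs at 40.9° with length 21.6, so W = (16.326, 14.142). ∠KWZ = 54.9° gives WZ at 166.00° from the x-axis; with |WZ| = 10.6, Z = (6.0413, 16.707). ∠WZA = 123.0° gives ZA at -137.00° from the x-axis; with |ZA| = 21.0, A = (-9.3171, 2.3848). ∠ZAE = 50.5° gives AE at -7.5000° from the x-axis; with |AE| = 22.0, E = (12.495, -0.48677). ∠AET = 104.3° gives ET at 68.200° from the x-axis; with |ET| = 11.4, T = (16.728, 10.098). ∠ETU = 95.2° gives TU at 153.00° from the x-axis; with |TU| = 29.0, U = (-9.1109, 23.264). Then |WU| = |U − W| = 27.023.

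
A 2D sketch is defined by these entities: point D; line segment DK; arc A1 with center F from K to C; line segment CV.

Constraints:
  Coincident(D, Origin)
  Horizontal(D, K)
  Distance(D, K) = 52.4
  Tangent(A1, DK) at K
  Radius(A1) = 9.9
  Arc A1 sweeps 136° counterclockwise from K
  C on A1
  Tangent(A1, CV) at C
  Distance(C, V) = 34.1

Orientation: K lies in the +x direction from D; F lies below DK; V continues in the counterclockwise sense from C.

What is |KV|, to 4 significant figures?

44.37

D is at the origin; DK is horizontal with |DK| = 52.4 and K on the +x side, so K = (52.40, 0.000). A1 meets DK tangentially, so FK is at right angles to DK, so F = K + (0, -9.9) = (52.40, -9.900). On A1, K sits at bearing 90° from F; a 136° counterclockwise sweep puts C at bearing 226°, so C = F + 9.9·(cos 226°, sin 226°) = (45.52, -17.02). A1 meets CV tangentially, so FC is at right angles to CV, so CV runs along (−sin 226°, cos 226°); with |CV| = 34.1, V = (70.05, -40.71). Then |KV| = |V − K| = 44.37.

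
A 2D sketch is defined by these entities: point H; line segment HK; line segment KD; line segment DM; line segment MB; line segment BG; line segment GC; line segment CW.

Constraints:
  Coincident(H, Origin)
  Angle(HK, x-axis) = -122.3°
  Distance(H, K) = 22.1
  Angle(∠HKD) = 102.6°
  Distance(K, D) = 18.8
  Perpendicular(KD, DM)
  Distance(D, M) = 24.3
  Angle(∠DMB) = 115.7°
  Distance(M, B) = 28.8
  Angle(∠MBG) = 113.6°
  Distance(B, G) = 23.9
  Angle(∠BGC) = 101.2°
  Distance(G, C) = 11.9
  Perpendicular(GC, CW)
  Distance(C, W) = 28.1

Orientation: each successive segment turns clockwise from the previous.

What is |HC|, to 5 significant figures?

18.105

H is at the origin; HK runs at -122.3° with length 22.1, so K = (-11.809, -18.680). ∠HKD = 102.6° gives KD at 160.30° from the x-axis; with |KD| = 18.8, D = (-29.509, -12.343). The perpendicularity gives DM at right angles to KD, so DM runs at 70.300°; with |DM| = 24.3, M = (-21.317, 10.535). ∠DMB = 115.7° gives MB at 6.0000° from the x-axis; with |MB| = 28.8, B = (7.3248, 13.545). ∠MBG = 113.6° gives BG at -60.400° from the x-axis; with |BG| = 23.9, G = (19.130, -7.2357). ∠BGC = 101.2° gives GC at -139.20° from the x-axis; with |GC| = 11.9, C = (10.122, -15.011). Then |HC| = |C − H| = 18.105.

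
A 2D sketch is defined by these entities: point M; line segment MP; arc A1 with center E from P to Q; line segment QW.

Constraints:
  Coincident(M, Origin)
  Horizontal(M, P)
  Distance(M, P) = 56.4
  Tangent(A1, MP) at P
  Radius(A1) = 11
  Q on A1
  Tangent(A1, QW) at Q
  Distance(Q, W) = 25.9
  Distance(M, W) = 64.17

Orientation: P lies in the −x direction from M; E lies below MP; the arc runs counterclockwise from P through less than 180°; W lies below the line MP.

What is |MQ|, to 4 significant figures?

67.75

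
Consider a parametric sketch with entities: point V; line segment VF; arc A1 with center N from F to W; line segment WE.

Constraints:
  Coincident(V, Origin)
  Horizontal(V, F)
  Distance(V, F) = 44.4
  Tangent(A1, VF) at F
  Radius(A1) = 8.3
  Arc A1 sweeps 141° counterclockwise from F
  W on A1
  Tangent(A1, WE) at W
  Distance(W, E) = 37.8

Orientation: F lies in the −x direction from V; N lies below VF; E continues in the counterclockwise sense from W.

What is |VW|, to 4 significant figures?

51.77

V is at the origin; VF is horizontal with |VF| = 44.4 and F on the −x side, so F = (-44.40, 0.000). Tangency of A1 to VF means the radius NF is perpendicular to VF, so N = F + (0, -8.3) = (-44.40, -8.300). On A1, F sits at bearing 90° from N; a 141° counterclockwise sweep puts W at bearing 231°, so W = N + 8.3·(cos 231°, sin 231°) = (-49.62, -14.75). Then |VW| = |W − V| = 51.77.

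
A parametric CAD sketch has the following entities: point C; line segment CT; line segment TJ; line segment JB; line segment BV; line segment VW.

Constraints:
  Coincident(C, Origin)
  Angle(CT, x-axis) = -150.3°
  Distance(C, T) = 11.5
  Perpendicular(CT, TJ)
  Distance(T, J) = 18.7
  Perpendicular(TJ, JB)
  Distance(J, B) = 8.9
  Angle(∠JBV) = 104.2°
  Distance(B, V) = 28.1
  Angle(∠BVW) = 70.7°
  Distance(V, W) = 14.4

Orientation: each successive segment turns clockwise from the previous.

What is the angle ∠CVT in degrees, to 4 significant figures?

34.91°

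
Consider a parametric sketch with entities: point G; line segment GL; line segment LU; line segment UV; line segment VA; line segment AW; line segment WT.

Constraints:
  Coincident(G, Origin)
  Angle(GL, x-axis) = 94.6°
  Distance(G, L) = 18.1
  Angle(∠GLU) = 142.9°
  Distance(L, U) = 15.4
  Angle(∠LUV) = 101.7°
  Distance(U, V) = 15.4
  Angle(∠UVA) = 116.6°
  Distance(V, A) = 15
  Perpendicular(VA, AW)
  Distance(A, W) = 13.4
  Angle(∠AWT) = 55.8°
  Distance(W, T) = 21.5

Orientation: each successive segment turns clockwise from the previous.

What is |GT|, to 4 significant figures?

34.36

G is at the origin; GL runs at 94.6° with length 18.1, so L = (-1.452, 18.04). ∠GLU = 142.9° gives LU at 57.50° from the x-axis; with |LU| = 15.4, U = (6.823, 31.03). ∠LUV = 101.7° gives UV at -20.80° from the x-axis; with |UV| = 15.4, V = (21.22, 25.56). ∠UVA = 116.6° gives VA at -84.20° from the x-axis; with |VA| = 15.0, A = (22.73, 10.64). VA is perpendicular to AW, so AW runs at -174.2°; with |AW| = 13.4, W = (9.404, 9.284). ∠AWT = 55.8° gives WT at 61.60° from the x-axis; with |WT| = 21.5, T = (19.63, 28.20). Then |GT| = |T − G| = 34.36.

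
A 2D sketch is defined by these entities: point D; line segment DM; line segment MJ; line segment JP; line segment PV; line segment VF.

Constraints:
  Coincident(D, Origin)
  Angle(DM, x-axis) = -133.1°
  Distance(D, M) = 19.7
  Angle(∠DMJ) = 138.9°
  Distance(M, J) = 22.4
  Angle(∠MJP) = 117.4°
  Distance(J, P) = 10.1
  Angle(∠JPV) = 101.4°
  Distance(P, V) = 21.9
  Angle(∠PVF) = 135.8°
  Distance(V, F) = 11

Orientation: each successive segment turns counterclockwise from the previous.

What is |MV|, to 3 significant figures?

24.8

D is at the origin; DM runs at -133.1° with length 19.7, so M = (-13.5, -14.4). ∠DMJ = 138.9° gives MJ at -92.0° from the x-axis; with |MJ| = 22.4, J = (-14.2, -36.8). ∠MJP = 117.4° gives JP at -29.4° from the x-axis; with |JP| = 10.1, P = (-5.44, -41.7). ∠JPV = 101.4° gives PV at 49.2° from the x-axis; with |PV| = 21.9, V = (8.87, -25.2). Then |MV| = |V − M| = 24.8.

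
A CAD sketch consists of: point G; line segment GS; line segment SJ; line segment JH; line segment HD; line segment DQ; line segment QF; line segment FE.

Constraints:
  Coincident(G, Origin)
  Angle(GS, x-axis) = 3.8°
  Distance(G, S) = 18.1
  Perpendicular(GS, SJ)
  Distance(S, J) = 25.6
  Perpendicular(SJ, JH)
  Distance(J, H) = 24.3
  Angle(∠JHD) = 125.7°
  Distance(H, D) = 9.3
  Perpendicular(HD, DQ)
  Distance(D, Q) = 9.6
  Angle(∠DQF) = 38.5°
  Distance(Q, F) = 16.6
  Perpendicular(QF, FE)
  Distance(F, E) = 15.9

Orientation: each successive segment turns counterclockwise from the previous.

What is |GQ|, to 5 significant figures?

13.022

G is at the origin; GS runs at 3.8° with length 18.1, so S = (18.060, 1.1996). GS ⟂ SJ, so SJ runs at 93.800°; with |SJ| = 25.6, J = (16.364, 26.743). The perpendicularity gives JH at right angles to SJ, so JH runs at -176.20°; with |JH| = 24.3, H = (-7.8830, 25.133). ∠JHD = 125.7° gives HD at -121.90° from the x-axis; with |HD| = 9.3, D = (-12.797, 17.237). HD is perpendicular to DQ, so DQ runs at -31.900°; with |DQ| = 9.6, Q = (-4.6473, 12.164). Then |GQ| = |Q − G| = 13.022.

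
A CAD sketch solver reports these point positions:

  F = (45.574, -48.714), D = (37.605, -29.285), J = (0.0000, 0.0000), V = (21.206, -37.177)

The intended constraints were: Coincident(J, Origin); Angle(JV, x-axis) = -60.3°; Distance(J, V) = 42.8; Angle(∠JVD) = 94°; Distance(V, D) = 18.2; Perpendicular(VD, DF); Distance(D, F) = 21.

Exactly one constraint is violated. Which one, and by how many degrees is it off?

Perpendicular(VD, DF) — off by 3.40°.

J = (0.00, 0.00) ✓; JV at -60.30° ✓; |JV| = 42.80 ✓; ∠JVD = 94.00° ✓; |VD| = 18.20 ✓; ∠(VD, DF) = 93.40° ✗; |DF| = 21.00 ✓.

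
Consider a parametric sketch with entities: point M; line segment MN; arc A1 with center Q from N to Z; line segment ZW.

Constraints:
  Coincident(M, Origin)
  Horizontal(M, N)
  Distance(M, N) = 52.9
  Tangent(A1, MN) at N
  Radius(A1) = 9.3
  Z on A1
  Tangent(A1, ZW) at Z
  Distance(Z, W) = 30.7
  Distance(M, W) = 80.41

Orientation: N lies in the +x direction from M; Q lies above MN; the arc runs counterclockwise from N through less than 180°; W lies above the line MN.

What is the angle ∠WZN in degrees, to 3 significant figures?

145°

Checks: |QZ| = 9.300 ✓; ∠(QZ, ZW) = 90.00° ✓; |ZW| = 30.70 ✓; |MW| = 80.41 ✓.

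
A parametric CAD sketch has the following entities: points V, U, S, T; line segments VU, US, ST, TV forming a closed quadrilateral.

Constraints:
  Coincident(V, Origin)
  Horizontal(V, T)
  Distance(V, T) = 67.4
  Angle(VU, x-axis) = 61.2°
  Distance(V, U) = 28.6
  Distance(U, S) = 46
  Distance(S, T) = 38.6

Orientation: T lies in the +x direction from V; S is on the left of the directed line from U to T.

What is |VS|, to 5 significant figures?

69.108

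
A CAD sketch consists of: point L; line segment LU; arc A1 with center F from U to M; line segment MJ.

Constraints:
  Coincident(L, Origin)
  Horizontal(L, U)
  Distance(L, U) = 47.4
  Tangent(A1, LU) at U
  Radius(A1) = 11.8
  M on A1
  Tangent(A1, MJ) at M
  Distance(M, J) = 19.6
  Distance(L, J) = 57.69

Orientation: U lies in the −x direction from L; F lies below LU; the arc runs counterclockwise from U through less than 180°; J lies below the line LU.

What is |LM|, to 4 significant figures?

60.06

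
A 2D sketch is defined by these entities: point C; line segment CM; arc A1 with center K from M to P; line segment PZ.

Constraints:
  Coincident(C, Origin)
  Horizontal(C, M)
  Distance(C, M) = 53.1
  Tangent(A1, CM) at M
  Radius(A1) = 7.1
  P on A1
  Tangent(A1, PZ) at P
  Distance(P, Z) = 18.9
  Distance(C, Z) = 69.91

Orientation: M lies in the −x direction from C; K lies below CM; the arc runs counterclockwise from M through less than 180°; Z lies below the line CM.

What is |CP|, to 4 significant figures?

59.96

Checks: |KP| = 7.100 ✓; ∠(KP, PZ) = 90.00° ✓; |PZ| = 18.90 ✓; |CZ| = 69.91 ✓.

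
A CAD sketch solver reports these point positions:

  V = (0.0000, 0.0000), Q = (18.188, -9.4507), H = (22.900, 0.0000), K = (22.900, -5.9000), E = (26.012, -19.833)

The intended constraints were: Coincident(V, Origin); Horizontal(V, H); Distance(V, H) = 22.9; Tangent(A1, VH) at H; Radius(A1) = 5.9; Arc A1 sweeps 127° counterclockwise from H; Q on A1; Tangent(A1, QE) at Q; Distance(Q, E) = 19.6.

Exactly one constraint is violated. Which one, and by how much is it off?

Distance(Q, E) = 19.6 — off by 6.60.

V = (0.00, 0.00) ✓; V.y = 0.00, H.y = 0.00 ✓; |VH| = 22.90 ✓; ∠(KH, HV) = 90.00° ✓; |KH| = 5.900 ✓; bearing(K→Q) − bearing(K→H) = 127.0° ✓; |KQ| = 5.900 ✓; ∠(KQ, QE) = 90.00° ✓; |QE| = 13.00 ✗.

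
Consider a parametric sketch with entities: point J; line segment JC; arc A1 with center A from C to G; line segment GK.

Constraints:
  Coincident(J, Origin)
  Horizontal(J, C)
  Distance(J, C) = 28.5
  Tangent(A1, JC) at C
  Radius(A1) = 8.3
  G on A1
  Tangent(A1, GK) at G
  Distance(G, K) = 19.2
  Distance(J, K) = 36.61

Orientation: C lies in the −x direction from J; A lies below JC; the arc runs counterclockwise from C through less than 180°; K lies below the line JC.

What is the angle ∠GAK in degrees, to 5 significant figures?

66.622°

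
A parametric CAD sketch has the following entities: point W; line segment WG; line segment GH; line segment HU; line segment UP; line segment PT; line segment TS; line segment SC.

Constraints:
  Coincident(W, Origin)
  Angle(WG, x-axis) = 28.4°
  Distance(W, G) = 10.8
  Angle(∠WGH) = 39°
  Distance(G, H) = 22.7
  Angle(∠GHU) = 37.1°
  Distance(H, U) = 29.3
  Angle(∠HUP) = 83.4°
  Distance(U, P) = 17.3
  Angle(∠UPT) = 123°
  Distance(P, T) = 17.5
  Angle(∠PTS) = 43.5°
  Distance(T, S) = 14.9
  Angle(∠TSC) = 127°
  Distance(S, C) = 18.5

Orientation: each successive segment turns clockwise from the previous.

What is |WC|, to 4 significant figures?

19.10

W is at the origin; WG runs at 28.4° with length 10.8, so G = (9.500, 5.137). ∠WGH = 39.0° gives GH at -112.6° from the x-axis; with |GH| = 22.7, H = (0.7767, -15.82). ∠GHU = 37.1° gives HU at 104.5° from the x-axis; with |HU| = 29.3, U = (-6.559, 12.55). ∠HUP = 83.4° gives UP at 7.900° from the x-axis; with |UP| = 17.3, P = (10.58, 14.92). ∠UPT = 123.0° gives PT at -49.10° from the x-axis; with |PT| = 17.5, T = (22.03, 1.697). ∠PTS = 43.5° gives TS at 174.4° from the x-axis; with |TS| = 14.9, S = (7.205, 3.151). ∠TSC = 127.0° gives SC at 121.4° from the x-axis; with |SC| = 18.5, C = (-2.433, 18.94). Then |WC| = |C − W| = 19.10.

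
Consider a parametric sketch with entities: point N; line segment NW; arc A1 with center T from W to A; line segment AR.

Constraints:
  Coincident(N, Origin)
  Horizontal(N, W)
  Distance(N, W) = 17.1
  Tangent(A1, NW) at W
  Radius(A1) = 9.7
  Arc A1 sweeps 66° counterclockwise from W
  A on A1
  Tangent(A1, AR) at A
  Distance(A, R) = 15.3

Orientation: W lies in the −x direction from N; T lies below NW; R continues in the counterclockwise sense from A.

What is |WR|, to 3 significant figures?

24.8

On A1, W sits at bearing 90° from T; a 66° counterclockwise sweep puts A at bearing 156°, so A = T + 9.7·(cos 156°, sin 156°) = (-26.0, -5.75). Tangency of A1 to AR means the radius TA is perpendicular to AR, so AR runs along (−sin 156°, cos 156°); with |AR| = 15.3, R = (-32.2, -19.7). Then |WR| = |R − W| = 24.8.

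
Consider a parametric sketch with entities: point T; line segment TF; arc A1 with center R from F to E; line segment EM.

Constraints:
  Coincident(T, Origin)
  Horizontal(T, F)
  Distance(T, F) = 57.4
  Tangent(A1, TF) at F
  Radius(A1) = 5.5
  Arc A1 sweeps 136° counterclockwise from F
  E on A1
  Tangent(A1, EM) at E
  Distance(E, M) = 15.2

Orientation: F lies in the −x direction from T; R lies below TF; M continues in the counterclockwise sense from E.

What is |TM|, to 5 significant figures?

54.124

T is at the origin; TF is horizontal with |TF| = 57.4 and F on the −x side, so F = (-57.400, 0.0000). A1 meets TF tangentially, so RF is at right angles to TF, so R = F + (0, -5.5) = (-57.400, -5.5000). On A1, F sits at bearing 90° from R; a 136° counterclockwise sweep puts E at bearing 226°, so E = R + 5.5·(cos 226°, sin 226°) = (-61.221, -9.4564). A1 meets EM tangentially, so RE is at right angles to EM, so EM runs along (−sin 226°, cos 226°); with |EM| = 15.2, M = (-50.287, -20.015). Then |TM| = |M − T| = 54.124.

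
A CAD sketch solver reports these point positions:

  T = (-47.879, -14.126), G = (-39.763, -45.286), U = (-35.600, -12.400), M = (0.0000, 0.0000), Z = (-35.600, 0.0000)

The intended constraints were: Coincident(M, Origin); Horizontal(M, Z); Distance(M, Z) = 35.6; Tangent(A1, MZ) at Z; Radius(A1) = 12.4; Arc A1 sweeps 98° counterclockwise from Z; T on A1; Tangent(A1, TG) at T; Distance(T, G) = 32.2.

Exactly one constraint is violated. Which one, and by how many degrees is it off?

Tangent(A1, TG) at T — off by 6.60°.

M = (0.00, 0.00) ✓; M.y = 0.00, Z.y = 0.00 ✓; |MZ| = 35.60 ✓; ∠(UZ, ZM) = 90.00° ✓; |UZ| = 12.40 ✓; bearing(U→T) − bearing(U→Z) = 98.00° ✓; |UT| = 12.40 ✓; ∠(UT, TG) = 83.40° ✗; |TG| = 32.20 ✓.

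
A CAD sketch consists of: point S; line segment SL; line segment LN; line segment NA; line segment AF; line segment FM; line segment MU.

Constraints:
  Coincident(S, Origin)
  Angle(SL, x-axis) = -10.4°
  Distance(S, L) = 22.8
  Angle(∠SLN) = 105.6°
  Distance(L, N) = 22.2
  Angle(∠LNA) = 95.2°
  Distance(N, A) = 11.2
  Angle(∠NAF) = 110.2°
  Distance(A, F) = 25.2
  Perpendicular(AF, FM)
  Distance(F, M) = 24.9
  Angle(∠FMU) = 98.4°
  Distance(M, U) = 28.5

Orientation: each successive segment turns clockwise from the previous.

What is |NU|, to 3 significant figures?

18.6

S is at the origin; SL runs at -10.4° with length 22.8, so L = (22.4, -4.12). ∠SLN = 105.6° gives LN at -84.8° from the x-axis; with |LN| = 22.2, N = (24.4, -26.2). ∠LNA = 95.2° gives NA at -170° from the x-axis; with |NA| = 11.2, A = (13.4, -28.2). ∠NAF = 110.2° gives AF at 121° from the x-axis; with |AF| = 25.2, F = (0.594, -6.56). AF ⟂ FM, so FM runs at 30.6°; with |FM| = 24.9, M = (22.0, 6.12). ∠FMU = 98.4° gives MU at -51.0° from the x-axis; with |MU| = 28.5, U = (40.0, -16.0). Then |NU| = |U − N| = 18.6.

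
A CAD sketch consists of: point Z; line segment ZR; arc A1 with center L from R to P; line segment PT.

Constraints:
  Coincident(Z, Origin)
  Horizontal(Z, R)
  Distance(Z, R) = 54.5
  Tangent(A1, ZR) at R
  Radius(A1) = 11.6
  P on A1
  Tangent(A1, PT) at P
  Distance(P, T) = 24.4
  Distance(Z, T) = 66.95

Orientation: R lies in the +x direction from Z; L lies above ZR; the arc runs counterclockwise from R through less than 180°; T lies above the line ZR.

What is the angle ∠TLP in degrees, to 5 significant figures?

64.573°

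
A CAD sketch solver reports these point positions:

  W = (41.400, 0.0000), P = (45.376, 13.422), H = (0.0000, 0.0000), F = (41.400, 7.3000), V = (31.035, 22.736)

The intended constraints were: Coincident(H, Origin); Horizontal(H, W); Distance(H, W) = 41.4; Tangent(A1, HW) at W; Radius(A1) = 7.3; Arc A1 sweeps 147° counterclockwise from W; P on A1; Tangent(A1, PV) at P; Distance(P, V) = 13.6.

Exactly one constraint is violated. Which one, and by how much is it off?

Distance(P, V) = 13.6 — off by 3.50.

H = (0.00, 0.00) ✓; H.y = 0.00, W.y = 0.00 ✓; |HW| = 41.40 ✓; ∠(FW, WH) = 90.00° ✓; |FW| = 7.300 ✓; bearing(F→P) − bearing(F→W) = 147.0° ✓; |FP| = 7.300 ✓; ∠(FP, PV) = 90.00° ✓; |PV| = 17.10 ✗.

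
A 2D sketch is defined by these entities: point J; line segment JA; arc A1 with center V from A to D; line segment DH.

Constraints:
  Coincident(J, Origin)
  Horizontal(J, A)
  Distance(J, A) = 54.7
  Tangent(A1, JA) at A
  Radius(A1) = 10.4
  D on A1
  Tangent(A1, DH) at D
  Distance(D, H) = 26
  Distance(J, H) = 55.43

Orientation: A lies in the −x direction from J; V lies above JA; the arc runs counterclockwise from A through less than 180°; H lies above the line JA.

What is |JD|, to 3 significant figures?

45.4

J is at the origin; J and A share the same y with |JA| = 54.7 and A on the −x side, so A = (-54.7, 0.00). Since A1 is tangent to JA there, VA ⟂ JA, so V = A + (0, 10.4) = (-54.7, 10.4). Since VD ⟂ DH (tangency), |VH| = √(10.4² + 26.0²) = 28.0 regardless of where D sits on A1. So H lies on both circle(J, 55.43) and circle(V, 28.0); the above-JA intersection is H = (-42.5, 35.6). D is the foot of the tangent from H: D = (-44.3, 9.66).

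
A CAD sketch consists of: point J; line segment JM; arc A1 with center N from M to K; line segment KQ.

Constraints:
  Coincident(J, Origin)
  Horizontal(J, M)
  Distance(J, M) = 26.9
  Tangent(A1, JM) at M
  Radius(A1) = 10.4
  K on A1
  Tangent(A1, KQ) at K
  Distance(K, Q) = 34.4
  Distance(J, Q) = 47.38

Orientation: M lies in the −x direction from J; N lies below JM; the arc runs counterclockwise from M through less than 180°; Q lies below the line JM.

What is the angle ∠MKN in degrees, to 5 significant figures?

27.702°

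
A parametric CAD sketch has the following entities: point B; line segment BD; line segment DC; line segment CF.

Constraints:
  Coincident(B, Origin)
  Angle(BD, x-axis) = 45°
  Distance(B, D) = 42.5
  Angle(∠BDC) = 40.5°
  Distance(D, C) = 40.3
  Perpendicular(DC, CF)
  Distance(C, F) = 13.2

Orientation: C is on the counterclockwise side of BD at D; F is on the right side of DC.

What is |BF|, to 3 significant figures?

41.6

B is at the origin; BD runs at 45.0° with length 42.5, so D = 42.5·(cos 45.0°, sin 45.0°) = (30.1, 30.1). ∠BDC = 40.5°, so DC runs at 45.0° + (180° − 40.5°) = 184° from the x-axis; with |DC| = 40.3, C = D + 40.3·(cos 184°, sin 184°) = (-10.1, 26.9). The perpendicularity gives CF at right angles to DC; with |CF| = 13.2 on the right of DC, F = C + 13.2·(-0.0785, 0.997) = (-11.2, 40.0). Then |BF| = |F − B| = 41.6.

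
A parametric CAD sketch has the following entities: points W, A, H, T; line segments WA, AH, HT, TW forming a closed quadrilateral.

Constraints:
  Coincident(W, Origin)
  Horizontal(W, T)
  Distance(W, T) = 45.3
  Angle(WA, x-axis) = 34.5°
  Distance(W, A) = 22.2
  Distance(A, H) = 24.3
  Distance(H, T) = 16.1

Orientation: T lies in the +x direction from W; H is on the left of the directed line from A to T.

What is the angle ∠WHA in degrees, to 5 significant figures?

12.781°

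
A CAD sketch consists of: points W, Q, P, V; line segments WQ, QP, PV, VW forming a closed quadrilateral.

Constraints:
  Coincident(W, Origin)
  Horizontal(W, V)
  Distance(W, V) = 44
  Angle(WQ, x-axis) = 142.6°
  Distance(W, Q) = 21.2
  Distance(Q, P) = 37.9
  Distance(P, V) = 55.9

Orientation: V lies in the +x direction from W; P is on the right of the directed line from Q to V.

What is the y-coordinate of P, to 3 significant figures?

-23.6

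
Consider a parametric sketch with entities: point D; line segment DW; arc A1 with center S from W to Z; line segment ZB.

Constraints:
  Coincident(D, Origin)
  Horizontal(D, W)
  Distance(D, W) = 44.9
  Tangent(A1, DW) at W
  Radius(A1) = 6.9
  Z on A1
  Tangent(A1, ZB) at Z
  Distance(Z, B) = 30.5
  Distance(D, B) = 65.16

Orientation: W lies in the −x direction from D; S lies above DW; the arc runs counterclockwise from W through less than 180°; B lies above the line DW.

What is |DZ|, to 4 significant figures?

40.20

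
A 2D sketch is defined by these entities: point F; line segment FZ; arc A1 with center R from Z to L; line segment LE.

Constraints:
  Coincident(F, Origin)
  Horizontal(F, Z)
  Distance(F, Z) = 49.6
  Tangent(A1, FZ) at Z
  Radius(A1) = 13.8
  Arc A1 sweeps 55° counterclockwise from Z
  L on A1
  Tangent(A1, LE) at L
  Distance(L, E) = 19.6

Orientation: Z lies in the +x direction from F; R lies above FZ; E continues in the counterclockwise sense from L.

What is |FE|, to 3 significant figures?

75.4

On A1, Z sits at bearing -90° from R; a 55° counterclockwise sweep puts L at bearing -35°, so L = R + 13.8·(cos -35°, sin -35°) = (60.9, 5.88). Since A1 is tangent to LE there, RL ⟂ LE, so LE runs along (−sin -35°, cos -35°); with |LE| = 19.6, E = (72.1, 21.9). Then |FE| = |E − F| = 75.4.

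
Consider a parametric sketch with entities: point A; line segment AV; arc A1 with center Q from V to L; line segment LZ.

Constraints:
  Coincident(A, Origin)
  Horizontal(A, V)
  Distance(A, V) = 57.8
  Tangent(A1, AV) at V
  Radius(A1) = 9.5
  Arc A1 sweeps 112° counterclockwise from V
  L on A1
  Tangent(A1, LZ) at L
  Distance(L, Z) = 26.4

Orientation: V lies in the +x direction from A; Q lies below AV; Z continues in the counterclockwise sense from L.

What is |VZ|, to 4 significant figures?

37.55

A is at the origin; AV is horizontal with |AV| = 57.8 and V on the +x side, so V = (57.80, 0.000). A1 meets AV tangentially, so QV is at right angles to AV, so Q = V + (0, -9.5) = (57.80, -9.500). On A1, V sits at bearing 90° from Q; a 112° counterclockwise sweep puts L at bearing 202°, so L = Q + 9.5·(cos 202°, sin 202°) = (48.99, -13.06). A1 meets LZ tangentially, so QL is at right angles to LZ, so LZ runs along (−sin 202°, cos 202°); with |LZ| = 26.4, Z = (58.88, -37.54). Then |VZ| = |Z − V| = 37.55.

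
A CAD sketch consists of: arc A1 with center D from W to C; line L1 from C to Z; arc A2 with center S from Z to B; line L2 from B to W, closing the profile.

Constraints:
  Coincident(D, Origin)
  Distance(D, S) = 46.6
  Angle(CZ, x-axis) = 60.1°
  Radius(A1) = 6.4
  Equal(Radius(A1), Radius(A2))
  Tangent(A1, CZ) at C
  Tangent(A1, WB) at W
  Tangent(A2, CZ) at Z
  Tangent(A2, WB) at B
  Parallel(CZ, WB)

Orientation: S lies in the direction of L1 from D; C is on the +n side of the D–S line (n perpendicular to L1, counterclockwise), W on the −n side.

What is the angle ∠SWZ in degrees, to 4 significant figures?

7.539°

The slot axis is L1's direction at 60.1°, so u = (cos 60.1°, sin 60.1°) = (0.4985, 0.8669) and n = (−sin 60.1°, cos 60.1°) = (-0.8669, 0.4985). D is at the origin and S lies 46.6 along u from D, so S = 46.6·u = (23.23, 40.40). Tangency of A1 to both parallel lines with radius 6.4 puts C and W at D ± 6.4·n: C = (-5.548, 3.190), W = (5.548, -3.190). Equal radii place Z and B the same way about S: Z = S + 6.4·n = (17.68, 43.59), B = S − 6.4·n = (28.78, 37.21). Then cos ∠SWZ = WS·WZ / (|WS||WZ|), giving 7.539°.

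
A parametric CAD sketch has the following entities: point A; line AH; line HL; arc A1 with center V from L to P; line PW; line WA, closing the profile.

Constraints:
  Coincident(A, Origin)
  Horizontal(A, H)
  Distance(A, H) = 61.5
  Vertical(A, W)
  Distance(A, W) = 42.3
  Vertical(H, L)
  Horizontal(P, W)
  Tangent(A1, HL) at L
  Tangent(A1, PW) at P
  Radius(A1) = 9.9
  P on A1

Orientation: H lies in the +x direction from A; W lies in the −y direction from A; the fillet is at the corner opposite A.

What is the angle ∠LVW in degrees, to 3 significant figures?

169°

A is at the origin; A and H share the same y with |AH| = 61.5 and H on the +x side, so H = (61.5, 0.00). AW is vertical with |AW| = 42.3 and W on the −y side, so W = (0.00, -42.3). The virtual corner opposite A is at (61.5, -42.3). Since A1 is tangent to HL there, VL ⟂ HL and A1 meets PW tangentially, so VP is at right angles to PW, with radius 9.9, so the center V sits 9.9 in from both sides at V = (51.6, -32.4). That places the tangent points at L = (61.5, -32.4) on HL and P = (51.6, -42.3) on PW. Then cos ∠LVW = VL·VW / (|VL||VW|), giving 169°.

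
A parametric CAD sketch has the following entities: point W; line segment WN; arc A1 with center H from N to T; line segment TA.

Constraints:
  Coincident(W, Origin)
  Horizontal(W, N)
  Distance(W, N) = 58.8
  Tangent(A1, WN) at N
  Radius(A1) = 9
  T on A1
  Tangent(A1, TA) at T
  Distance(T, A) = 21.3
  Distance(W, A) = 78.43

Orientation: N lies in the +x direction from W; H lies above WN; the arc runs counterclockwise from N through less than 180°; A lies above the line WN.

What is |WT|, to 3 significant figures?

67.7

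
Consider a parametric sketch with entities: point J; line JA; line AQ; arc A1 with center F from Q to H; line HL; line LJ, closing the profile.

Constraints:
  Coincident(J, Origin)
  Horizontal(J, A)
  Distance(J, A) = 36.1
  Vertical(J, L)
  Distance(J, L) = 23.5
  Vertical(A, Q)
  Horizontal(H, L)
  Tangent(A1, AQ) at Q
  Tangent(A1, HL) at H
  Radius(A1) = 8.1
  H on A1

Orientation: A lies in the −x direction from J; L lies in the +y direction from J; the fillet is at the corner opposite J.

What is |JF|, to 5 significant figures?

31.956

JL is vertical with |JL| = 23.5 and L on the +y side, so L = (0.0000, 23.500). The virtual corner opposite J is at (-36.100, 23.500). A1 meets AQ tangentially, so FQ is at right angles to AQ and A1 meets HL tangentially, so FH is at right angles to HL, with radius 8.1, so the center F sits 8.1 in from both sides at F = (-28.000, 15.400). Then |JF| = |F − J| = 31.956.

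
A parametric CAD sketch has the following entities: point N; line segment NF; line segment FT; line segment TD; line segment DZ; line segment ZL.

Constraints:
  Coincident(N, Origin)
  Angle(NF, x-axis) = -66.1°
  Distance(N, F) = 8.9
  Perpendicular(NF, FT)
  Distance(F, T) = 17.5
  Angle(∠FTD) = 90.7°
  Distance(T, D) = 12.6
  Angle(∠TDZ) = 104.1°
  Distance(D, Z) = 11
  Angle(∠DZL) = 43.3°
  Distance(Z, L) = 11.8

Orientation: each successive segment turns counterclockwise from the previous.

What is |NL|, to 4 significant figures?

13.71

N is at the origin; NF runs at -66.1° with length 8.9, so F = (3.606, -8.137). NF is perpendicular to FT, so FT runs at 23.90°; with |FT| = 17.5, T = (19.61, -1.047). ∠FTD = 90.7° gives TD at 113.2° from the x-axis; with |TD| = 12.6, D = (14.64, 10.53). ∠TDZ = 104.1° gives DZ at -170.9° from the x-axis; with |DZ| = 11.0, Z = (3.780, 8.794). ∠DZL = 43.3° gives ZL at -34.20° from the x-axis; with |ZL| = 11.8, L = (13.54, 2.162). Then |NL| = |L − N| = 13.71.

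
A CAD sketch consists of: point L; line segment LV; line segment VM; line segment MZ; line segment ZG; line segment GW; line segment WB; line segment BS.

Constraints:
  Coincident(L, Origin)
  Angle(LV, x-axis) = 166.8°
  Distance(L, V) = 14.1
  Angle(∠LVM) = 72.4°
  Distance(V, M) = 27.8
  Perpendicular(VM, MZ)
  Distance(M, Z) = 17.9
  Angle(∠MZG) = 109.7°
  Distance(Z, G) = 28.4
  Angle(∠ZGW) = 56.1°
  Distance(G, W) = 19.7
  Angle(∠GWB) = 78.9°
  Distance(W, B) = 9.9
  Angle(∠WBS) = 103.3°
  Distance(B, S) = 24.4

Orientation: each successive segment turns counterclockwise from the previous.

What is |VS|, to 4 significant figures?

37.76

∠GWB = 78.9° gives WB at -60.30° from the x-axis; with |WB| = 9.9, B = (-0.01943, -10.61). ∠WBS = 103.3° gives BS at 16.40° from the x-axis; with |BS| = 24.4, S = (23.39, -3.725). Then |VS| = |S − V| = 37.76.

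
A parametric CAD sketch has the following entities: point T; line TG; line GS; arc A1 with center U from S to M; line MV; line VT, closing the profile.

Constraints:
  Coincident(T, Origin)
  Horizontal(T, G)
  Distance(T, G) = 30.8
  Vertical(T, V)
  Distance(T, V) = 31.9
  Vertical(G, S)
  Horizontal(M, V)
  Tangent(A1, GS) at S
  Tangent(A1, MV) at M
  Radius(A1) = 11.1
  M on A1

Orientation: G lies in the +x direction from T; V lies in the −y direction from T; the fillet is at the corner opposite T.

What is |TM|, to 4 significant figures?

37.49

T is at the origin; TG is horizontal with |TG| = 30.8 and G on the +x side, so G = (30.80, 0.000). TV is vertical with |TV| = 31.9 and V on the −y side, so V = (0.000, -31.90). The virtual corner opposite T is at (30.80, -31.90). The tangent condition forces US to be normal to GS and A1 meets MV tangentially, so UM is at right angles to MV, with radius 11.1, so the center U sits 11.1 in from both sides at U = (19.70, -20.80). That places the tangent points at S = (30.80, -20.80) on GS and M = (19.70, -31.90) on MV. Then |TM| = |M − T| = 37.49.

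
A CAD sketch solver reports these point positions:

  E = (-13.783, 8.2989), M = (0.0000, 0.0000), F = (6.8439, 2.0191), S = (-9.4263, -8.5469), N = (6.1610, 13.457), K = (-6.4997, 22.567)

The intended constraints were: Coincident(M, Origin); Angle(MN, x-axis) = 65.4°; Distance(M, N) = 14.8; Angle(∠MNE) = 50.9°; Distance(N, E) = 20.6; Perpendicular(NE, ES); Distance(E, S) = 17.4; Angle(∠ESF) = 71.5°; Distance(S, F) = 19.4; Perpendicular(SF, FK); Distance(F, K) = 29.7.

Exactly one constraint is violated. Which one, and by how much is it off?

Distance(F, K) = 29.7 — off by 5.20.

M = (0.00, 0.00) ✓; MN at 65.40° ✓; |MN| = 14.80 ✓; ∠MNE = 50.90° ✓; |NE| = 20.60 ✓; ∠(NE, ES) = 90.00° ✓; |ES| = 17.40 ✓; ∠ESF = 71.50° ✓; |SF| = 19.40 ✓; ∠(SF, FK) = 90.00° ✓; |FK| = 24.50 ✗.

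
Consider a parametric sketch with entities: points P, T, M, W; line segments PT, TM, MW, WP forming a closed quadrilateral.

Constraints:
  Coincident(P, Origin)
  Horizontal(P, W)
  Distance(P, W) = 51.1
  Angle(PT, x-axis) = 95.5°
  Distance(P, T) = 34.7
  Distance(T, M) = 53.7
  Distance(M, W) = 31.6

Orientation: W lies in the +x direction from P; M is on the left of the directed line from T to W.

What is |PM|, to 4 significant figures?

59.39

Checks: |TM| = 53.70 ✓; |MW| = 31.60 ✓.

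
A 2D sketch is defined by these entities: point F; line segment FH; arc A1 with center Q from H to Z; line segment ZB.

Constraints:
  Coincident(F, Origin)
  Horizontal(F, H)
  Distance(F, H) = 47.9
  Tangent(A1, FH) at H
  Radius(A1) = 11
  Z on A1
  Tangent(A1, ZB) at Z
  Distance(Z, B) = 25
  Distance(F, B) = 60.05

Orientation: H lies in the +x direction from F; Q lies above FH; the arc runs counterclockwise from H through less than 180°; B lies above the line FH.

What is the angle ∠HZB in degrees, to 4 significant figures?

121.4°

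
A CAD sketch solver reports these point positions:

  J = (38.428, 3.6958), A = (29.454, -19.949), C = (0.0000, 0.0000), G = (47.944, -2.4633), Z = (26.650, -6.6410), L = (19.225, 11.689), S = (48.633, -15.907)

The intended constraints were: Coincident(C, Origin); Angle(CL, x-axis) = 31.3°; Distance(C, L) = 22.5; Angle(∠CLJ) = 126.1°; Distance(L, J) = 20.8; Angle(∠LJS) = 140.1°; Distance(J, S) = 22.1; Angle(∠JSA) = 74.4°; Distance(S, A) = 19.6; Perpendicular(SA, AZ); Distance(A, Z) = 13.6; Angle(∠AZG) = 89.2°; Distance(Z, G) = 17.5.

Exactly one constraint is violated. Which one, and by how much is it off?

Distance(Z, G) = 17.5 — off by 4.20.

C = (0.00, 0.00) ✓; CL at 31.30° ✓; |CL| = 22.50 ✓; ∠CLJ = 126.1° ✓; |LJ| = 20.80 ✓; ∠LJS = 140.1° ✓; |JS| = 22.10 ✓; ∠JSA = 74.40° ✓; |SA| = 19.60 ✓; ∠(SA, AZ) = 90.00° ✓; |AZ| = 13.60 ✓; ∠AZG = 89.20° ✓; |ZG| = 21.70 ✗.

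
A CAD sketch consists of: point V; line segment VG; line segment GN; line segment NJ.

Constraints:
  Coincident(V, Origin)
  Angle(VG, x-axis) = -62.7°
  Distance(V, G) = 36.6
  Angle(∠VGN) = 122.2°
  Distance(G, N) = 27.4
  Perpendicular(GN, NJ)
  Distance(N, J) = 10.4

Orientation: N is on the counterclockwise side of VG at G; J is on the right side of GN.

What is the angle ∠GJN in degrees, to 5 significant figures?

69.215°

∠VGN = 122.2°, so GN runs at -62.7° + (180° − 122.2°) = -4.9000° from the x-axis; with |GN| = 27.4, N = G + 27.4·(cos -4.9000°, sin -4.9000°) = (44.086, -34.864). GN is perpendicular to NJ; with |NJ| = 10.4 on the right of GN, J = N + 10.4·(-0.085417, -0.99635) = (43.198, -45.226). Then cos ∠GJN = JG·JN / (|JG||JN|), giving 69.215°.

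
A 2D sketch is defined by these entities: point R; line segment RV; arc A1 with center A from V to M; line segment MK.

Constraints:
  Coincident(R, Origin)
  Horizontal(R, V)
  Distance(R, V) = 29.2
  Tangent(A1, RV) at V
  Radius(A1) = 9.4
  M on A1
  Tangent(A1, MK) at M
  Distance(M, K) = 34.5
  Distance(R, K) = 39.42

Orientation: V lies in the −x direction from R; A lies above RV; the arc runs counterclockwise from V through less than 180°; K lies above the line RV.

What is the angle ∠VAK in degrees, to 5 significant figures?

144.49°

R is at the origin; R and V share the same y with |RV| = 29.2 and V on the −x side, so V = (-29.200, 0.0000). The tangent condition forces AV to be normal to RV, so A = V + (0, 9.4) = (-29.200, 9.4000). Since AM ⟂ MK (tangency), |AK| = √(9.4² + 34.5²) = 35.758 regardless of where M sits on A1. So K lies on both circle(R, 39.42) and circle(A, 35.758); the above-RV intersection is K = (-8.4312, 38.508). M is the foot of the tangent from K: M = (-20.382, 6.1438).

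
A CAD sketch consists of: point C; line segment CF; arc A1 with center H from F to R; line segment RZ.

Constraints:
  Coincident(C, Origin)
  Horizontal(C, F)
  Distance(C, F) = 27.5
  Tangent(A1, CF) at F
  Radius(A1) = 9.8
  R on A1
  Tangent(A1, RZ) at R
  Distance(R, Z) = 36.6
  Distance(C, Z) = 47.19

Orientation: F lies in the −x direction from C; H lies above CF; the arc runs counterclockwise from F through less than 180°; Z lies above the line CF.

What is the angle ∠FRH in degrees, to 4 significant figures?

48.10°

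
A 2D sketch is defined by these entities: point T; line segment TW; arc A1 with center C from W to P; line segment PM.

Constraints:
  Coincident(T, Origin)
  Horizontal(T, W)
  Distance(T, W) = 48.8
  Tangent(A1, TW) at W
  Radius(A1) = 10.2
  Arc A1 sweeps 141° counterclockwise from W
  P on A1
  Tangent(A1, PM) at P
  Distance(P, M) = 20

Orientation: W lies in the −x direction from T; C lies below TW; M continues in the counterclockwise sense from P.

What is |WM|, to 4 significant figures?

32.04

T is at the origin; T and W share the same y with |TW| = 48.8 and W on the −x side, so W = (-48.80, 0.000). Tangency of A1 to TW means the radius CW is perpendicular to TW, so C = W + (0, -10.2) = (-48.80, -10.20). On A1, W sits at bearing 90° from C; a 141° counterclockwise sweep puts P at bearing 231°, so P = C + 10.2·(cos 231°, sin 231°) = (-55.22, -18.13). Since A1 is tangent to PM there, CP ⟂ PM, so PM runs along (−sin 231°, cos 231°); with |PM| = 20.0, M = (-39.68, -30.71). Then |WM| = |M − W| = 32.04.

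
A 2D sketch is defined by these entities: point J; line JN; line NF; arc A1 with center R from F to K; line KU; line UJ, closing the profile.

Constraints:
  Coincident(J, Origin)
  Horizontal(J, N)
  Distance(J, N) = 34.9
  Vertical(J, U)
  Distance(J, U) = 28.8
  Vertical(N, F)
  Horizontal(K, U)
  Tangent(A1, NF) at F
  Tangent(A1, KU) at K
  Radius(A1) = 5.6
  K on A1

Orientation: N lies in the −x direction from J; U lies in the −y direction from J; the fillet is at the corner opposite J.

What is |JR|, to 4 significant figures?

37.37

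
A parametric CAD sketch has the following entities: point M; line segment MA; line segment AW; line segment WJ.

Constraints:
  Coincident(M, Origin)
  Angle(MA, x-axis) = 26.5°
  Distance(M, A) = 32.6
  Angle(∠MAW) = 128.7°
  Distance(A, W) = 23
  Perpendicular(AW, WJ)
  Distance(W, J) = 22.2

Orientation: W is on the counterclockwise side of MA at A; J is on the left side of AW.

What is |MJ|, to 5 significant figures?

43.504

M is at the origin; MA runs at 26.5° with length 32.6, so A = 32.6·(cos 26.5°, sin 26.5°) = (29.175, 14.546). ∠MAW = 128.7°, so AW runs at 26.5° + (180° − 128.7°) = 77.800° from the x-axis; with |AW| = 23.0, W = A + 23.0·(cos 77.800°, sin 77.800°) = (34.035, 37.027). AW ⟂ WJ; with |WJ| = 22.2 on the left of AW, J = W + 22.2·(-0.97742, 0.21132) = (12.337, 41.718). Then |MJ| = |J − M| = 43.504.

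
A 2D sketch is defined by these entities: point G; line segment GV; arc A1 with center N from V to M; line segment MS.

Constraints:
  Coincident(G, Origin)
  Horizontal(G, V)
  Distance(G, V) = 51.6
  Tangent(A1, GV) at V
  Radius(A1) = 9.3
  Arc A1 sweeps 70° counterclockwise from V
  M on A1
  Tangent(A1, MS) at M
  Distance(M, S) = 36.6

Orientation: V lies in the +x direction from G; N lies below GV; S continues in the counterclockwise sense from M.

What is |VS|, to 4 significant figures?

45.75

On A1, V sits at bearing 90° from N; a 70° counterclockwise sweep puts M at bearing 160°, so M = N + 9.3·(cos 160°, sin 160°) = (42.86, -6.119). The tangent condition forces NM to be normal to MS, so MS runs along (−sin 160°, cos 160°); with |MS| = 36.6, S = (30.34, -40.51). Then |VS| = |S − V| = 45.75.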